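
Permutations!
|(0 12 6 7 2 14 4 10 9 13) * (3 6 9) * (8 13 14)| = 12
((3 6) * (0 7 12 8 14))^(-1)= (0 14 8 12 7)(3 6)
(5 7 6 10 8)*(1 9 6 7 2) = (1 9 6 10 8 5 2) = [0, 9, 1, 3, 4, 2, 10, 7, 5, 6, 8]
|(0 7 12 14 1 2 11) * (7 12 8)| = |(0 12 14 1 2 11)(7 8)| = 6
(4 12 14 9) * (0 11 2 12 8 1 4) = (0 11 2 12 14 9)(1 4 8) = [11, 4, 12, 3, 8, 5, 6, 7, 1, 0, 10, 2, 14, 13, 9]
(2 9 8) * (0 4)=(0 4)(2 9 8)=[4, 1, 9, 3, 0, 5, 6, 7, 2, 8]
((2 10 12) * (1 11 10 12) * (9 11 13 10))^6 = (13)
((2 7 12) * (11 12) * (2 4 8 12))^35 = (2 11 7)(4 12 8)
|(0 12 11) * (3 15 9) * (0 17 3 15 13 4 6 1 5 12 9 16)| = 36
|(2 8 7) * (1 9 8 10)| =|(1 9 8 7 2 10)| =6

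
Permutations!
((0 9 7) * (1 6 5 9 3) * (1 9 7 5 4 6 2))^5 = ((0 3 9 5 7)(1 2)(4 6))^5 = (9)(1 2)(4 6)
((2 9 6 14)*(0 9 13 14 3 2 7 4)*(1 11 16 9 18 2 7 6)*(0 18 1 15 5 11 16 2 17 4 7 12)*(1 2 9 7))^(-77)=((0 2 13 14 6 3 12)(1 16 7)(4 18 17)(5 11 9 15))^(-77)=(1 16 7)(4 18 17)(5 15 9 11)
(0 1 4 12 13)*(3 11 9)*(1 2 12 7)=(0 2 12 13)(1 4 7)(3 11 9)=[2, 4, 12, 11, 7, 5, 6, 1, 8, 3, 10, 9, 13, 0]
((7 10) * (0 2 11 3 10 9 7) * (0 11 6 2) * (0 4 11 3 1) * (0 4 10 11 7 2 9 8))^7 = (0 8 7 4 1 11 3 10)(2 6 9)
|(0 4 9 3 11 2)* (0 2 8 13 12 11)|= 4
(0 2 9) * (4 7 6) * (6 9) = [2, 1, 6, 3, 7, 5, 4, 9, 8, 0] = (0 2 6 4 7 9)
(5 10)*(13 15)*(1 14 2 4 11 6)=(1 14 2 4 11 6)(5 10)(13 15)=[0, 14, 4, 3, 11, 10, 1, 7, 8, 9, 5, 6, 12, 15, 2, 13]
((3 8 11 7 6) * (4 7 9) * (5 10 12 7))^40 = (12)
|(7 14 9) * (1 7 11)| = 5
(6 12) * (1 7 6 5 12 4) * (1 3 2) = (1 7 6 4 3 2)(5 12) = [0, 7, 1, 2, 3, 12, 4, 6, 8, 9, 10, 11, 5]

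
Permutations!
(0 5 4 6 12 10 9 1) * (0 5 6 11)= (0 6 12 10 9 1 5 4 11)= [6, 5, 2, 3, 11, 4, 12, 7, 8, 1, 9, 0, 10]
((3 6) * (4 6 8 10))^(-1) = (3 6 4 10 8)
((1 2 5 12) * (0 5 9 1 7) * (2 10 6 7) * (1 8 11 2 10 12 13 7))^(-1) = ((0 5 13 7)(1 12 10 6)(2 9 8 11))^(-1) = (0 7 13 5)(1 6 10 12)(2 11 8 9)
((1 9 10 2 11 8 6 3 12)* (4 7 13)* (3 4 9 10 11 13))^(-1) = ((1 10 2 13 9 11 8 6 4 7 3 12))^(-1) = (1 12 3 7 4 6 8 11 9 13 2 10)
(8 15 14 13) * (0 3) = (0 3)(8 15 14 13) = [3, 1, 2, 0, 4, 5, 6, 7, 15, 9, 10, 11, 12, 8, 13, 14]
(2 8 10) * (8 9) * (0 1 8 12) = (0 1 8 10 2 9 12) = [1, 8, 9, 3, 4, 5, 6, 7, 10, 12, 2, 11, 0]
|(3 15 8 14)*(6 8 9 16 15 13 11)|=|(3 13 11 6 8 14)(9 16 15)|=6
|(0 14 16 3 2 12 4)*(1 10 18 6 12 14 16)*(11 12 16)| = |(0 11 12 4)(1 10 18 6 16 3 2 14)| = 8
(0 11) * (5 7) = (0 11)(5 7) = [11, 1, 2, 3, 4, 7, 6, 5, 8, 9, 10, 0]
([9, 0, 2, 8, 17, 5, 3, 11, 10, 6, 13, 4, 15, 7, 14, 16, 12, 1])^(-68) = [8, 3, 2, 7, 9, 5, 13, 1, 11, 10, 4, 0, 15, 17, 14, 16, 12, 6]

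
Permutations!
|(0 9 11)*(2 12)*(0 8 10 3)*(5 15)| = 6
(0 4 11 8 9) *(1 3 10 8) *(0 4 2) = [2, 3, 0, 10, 11, 5, 6, 7, 9, 4, 8, 1] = (0 2)(1 3 10 8 9 4 11)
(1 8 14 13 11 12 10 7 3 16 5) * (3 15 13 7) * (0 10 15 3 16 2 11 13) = (0 10 16 5 1 8 14 7 3 2 11 12 15) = [10, 8, 11, 2, 4, 1, 6, 3, 14, 9, 16, 12, 15, 13, 7, 0, 5]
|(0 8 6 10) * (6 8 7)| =|(0 7 6 10)| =4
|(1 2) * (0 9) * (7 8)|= |(0 9)(1 2)(7 8)|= 2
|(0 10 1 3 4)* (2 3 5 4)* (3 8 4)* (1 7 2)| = |(0 10 7 2 8 4)(1 5 3)| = 6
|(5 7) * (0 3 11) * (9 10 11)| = |(0 3 9 10 11)(5 7)| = 10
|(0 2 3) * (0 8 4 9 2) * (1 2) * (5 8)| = 7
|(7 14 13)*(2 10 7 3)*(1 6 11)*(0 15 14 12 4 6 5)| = 14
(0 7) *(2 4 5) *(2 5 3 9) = (0 7)(2 4 3 9) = [7, 1, 4, 9, 3, 5, 6, 0, 8, 2]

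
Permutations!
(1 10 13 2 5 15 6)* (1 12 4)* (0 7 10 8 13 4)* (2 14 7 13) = (0 13 14 7 10 4 1 8 2 5 15 6 12) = [13, 8, 5, 3, 1, 15, 12, 10, 2, 9, 4, 11, 0, 14, 7, 6]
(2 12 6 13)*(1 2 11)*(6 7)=(1 2 12 7 6 13 11)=[0, 2, 12, 3, 4, 5, 13, 6, 8, 9, 10, 1, 7, 11]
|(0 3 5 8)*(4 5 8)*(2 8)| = 4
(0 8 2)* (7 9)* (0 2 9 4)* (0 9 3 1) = (0 8 3 1)(4 9 7) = [8, 0, 2, 1, 9, 5, 6, 4, 3, 7]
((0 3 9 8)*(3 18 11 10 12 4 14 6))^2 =(0 11 12 14 3 8 18 10 4 6 9)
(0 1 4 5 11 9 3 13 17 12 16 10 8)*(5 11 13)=(0 1 4 11 9 3 5 13 17 12 16 10 8)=[1, 4, 2, 5, 11, 13, 6, 7, 0, 3, 8, 9, 16, 17, 14, 15, 10, 12]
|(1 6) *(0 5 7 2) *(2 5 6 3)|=|(0 6 1 3 2)(5 7)|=10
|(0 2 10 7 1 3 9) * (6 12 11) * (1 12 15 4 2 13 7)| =|(0 13 7 12 11 6 15 4 2 10 1 3 9)| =13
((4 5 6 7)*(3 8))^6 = ((3 8)(4 5 6 7))^6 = (8)(4 6)(5 7)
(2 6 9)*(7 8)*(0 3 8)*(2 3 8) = (0 8 7)(2 6 9 3) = [8, 1, 6, 2, 4, 5, 9, 0, 7, 3]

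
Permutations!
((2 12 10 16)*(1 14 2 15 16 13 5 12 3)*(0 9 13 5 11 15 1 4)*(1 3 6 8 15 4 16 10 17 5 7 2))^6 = (17)(0 9 13 11 4)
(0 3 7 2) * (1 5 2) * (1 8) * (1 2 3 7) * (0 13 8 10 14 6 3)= (0 7 10 14 6 3 1 5)(2 13 8)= [7, 5, 13, 1, 4, 0, 3, 10, 2, 9, 14, 11, 12, 8, 6]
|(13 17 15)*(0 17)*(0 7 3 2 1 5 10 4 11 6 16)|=|(0 17 15 13 7 3 2 1 5 10 4 11 6 16)|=14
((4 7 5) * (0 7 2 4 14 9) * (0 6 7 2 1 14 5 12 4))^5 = ((0 2)(1 14 9 6 7 12 4))^5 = (0 2)(1 12 6 14 4 7 9)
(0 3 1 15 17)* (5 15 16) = (0 3 1 16 5 15 17) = [3, 16, 2, 1, 4, 15, 6, 7, 8, 9, 10, 11, 12, 13, 14, 17, 5, 0]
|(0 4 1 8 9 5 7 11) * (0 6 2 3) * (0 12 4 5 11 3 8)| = 35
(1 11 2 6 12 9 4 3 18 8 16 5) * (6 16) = (1 11 2 16 5)(3 18 8 6 12 9 4) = [0, 11, 16, 18, 3, 1, 12, 7, 6, 4, 10, 2, 9, 13, 14, 15, 5, 17, 8]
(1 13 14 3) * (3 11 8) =(1 13 14 11 8 3) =[0, 13, 2, 1, 4, 5, 6, 7, 3, 9, 10, 8, 12, 14, 11]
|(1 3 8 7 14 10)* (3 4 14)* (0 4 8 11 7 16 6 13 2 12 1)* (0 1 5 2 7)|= |(0 4 14 10 1 8 16 6 13 7 3 11)(2 12 5)|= 12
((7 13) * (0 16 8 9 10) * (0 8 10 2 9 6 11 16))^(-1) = (2 9)(6 8 10 16 11)(7 13)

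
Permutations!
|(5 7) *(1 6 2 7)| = |(1 6 2 7 5)| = 5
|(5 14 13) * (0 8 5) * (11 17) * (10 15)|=|(0 8 5 14 13)(10 15)(11 17)|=10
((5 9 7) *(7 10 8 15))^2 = ((5 9 10 8 15 7))^2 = (5 10 15)(7 9 8)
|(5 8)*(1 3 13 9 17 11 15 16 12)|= 18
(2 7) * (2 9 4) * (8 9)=(2 7 8 9 4)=[0, 1, 7, 3, 2, 5, 6, 8, 9, 4]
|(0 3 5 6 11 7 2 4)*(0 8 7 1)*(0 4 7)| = |(0 3 5 6 11 1 4 8)(2 7)| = 8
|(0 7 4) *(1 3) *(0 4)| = 2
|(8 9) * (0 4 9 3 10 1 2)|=|(0 4 9 8 3 10 1 2)|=8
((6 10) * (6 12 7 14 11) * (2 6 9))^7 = ((2 6 10 12 7 14 11 9))^7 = (2 9 11 14 7 12 10 6)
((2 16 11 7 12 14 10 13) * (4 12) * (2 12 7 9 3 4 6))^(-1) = ((2 16 11 9 3 4 7 6)(10 13 12 14))^(-1) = (2 6 7 4 3 9 11 16)(10 14 12 13)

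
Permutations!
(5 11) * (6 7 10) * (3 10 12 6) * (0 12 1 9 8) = [12, 9, 2, 10, 4, 11, 7, 1, 0, 8, 3, 5, 6] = (0 12 6 7 1 9 8)(3 10)(5 11)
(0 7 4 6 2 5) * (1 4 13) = (0 7 13 1 4 6 2 5) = [7, 4, 5, 3, 6, 0, 2, 13, 8, 9, 10, 11, 12, 1]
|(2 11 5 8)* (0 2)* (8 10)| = 6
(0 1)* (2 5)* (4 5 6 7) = (0 1)(2 6 7 4 5) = [1, 0, 6, 3, 5, 2, 7, 4]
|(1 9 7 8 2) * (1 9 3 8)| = 6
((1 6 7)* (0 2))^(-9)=(7)(0 2)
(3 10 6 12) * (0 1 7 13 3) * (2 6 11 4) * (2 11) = (0 1 7 13 3 10 2 6 12)(4 11) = [1, 7, 6, 10, 11, 5, 12, 13, 8, 9, 2, 4, 0, 3]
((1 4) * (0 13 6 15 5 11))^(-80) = ((0 13 6 15 5 11)(1 4))^(-80) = (0 5 6)(11 15 13)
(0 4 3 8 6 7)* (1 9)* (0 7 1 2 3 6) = [4, 9, 3, 8, 6, 5, 1, 7, 0, 2] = (0 4 6 1 9 2 3 8)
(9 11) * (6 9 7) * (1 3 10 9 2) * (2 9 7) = (1 3 10 7 6 9 11 2) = [0, 3, 1, 10, 4, 5, 9, 6, 8, 11, 7, 2]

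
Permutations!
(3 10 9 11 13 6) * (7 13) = (3 10 9 11 7 13 6) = [0, 1, 2, 10, 4, 5, 3, 13, 8, 11, 9, 7, 12, 6]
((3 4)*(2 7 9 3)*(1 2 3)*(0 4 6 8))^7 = ((0 4 3 6 8)(1 2 7 9))^7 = (0 3 8 4 6)(1 9 7 2)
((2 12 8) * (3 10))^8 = (2 8 12)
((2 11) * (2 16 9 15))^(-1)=((2 11 16 9 15))^(-1)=(2 15 9 16 11)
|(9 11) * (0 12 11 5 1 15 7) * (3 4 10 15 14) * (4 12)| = 35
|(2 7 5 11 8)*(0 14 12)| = 15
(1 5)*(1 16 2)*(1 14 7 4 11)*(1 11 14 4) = (1 5 16 2 4 14 7) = [0, 5, 4, 3, 14, 16, 6, 1, 8, 9, 10, 11, 12, 13, 7, 15, 2]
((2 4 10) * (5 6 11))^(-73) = ((2 4 10)(5 6 11))^(-73) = (2 10 4)(5 11 6)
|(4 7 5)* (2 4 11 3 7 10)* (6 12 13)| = 12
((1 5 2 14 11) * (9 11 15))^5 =((1 5 2 14 15 9 11))^5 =(1 9 14 5 11 15 2)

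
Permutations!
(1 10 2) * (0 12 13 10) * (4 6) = (0 12 13 10 2 1)(4 6) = [12, 0, 1, 3, 6, 5, 4, 7, 8, 9, 2, 11, 13, 10]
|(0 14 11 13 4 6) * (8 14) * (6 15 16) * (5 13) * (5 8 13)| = |(0 13 4 15 16 6)(8 14 11)| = 6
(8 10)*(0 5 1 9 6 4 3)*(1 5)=(0 1 9 6 4 3)(8 10)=[1, 9, 2, 0, 3, 5, 4, 7, 10, 6, 8]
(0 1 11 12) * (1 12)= (0 12)(1 11)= [12, 11, 2, 3, 4, 5, 6, 7, 8, 9, 10, 1, 0]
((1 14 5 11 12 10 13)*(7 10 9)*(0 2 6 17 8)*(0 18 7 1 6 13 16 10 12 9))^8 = ((0 2 13 6 17 8 18 7 12)(1 14 5 11 9)(10 16))^8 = (0 12 7 18 8 17 6 13 2)(1 11 14 9 5)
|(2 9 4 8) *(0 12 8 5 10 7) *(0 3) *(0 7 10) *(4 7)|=9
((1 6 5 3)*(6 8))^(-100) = ((1 8 6 5 3))^(-100) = (8)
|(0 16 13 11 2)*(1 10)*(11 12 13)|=4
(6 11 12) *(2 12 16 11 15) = [0, 1, 12, 3, 4, 5, 15, 7, 8, 9, 10, 16, 6, 13, 14, 2, 11] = (2 12 6 15)(11 16)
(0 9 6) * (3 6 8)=(0 9 8 3 6)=[9, 1, 2, 6, 4, 5, 0, 7, 3, 8]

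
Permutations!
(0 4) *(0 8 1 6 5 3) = (0 4 8 1 6 5 3) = [4, 6, 2, 0, 8, 3, 5, 7, 1]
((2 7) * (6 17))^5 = (2 7)(6 17)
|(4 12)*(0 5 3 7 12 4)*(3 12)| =|(0 5 12)(3 7)| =6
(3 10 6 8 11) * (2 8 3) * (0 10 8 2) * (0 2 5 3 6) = (0 10)(2 5 3 8 11) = [10, 1, 5, 8, 4, 3, 6, 7, 11, 9, 0, 2]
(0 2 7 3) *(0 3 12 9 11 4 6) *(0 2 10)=(0 10)(2 7 12 9 11 4 6)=[10, 1, 7, 3, 6, 5, 2, 12, 8, 11, 0, 4, 9]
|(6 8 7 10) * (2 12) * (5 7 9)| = 6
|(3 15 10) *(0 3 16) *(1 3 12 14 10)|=|(0 12 14 10 16)(1 3 15)|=15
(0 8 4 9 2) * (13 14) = (0 8 4 9 2)(13 14) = [8, 1, 0, 3, 9, 5, 6, 7, 4, 2, 10, 11, 12, 14, 13]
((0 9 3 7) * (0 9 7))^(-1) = (0 3 9 7) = ((0 7 9 3))^(-1)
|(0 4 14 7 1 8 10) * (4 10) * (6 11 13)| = |(0 10)(1 8 4 14 7)(6 11 13)| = 30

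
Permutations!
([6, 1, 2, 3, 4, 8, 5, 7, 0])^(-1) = (0 8 5 6)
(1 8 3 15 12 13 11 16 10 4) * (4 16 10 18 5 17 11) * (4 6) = (1 8 3 15 12 13 6 4)(5 17 11 10 16 18) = [0, 8, 2, 15, 1, 17, 4, 7, 3, 9, 16, 10, 13, 6, 14, 12, 18, 11, 5]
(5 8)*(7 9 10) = [0, 1, 2, 3, 4, 8, 6, 9, 5, 10, 7] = (5 8)(7 9 10)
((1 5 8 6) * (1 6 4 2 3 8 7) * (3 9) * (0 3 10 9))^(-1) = ((0 3 8 4 2)(1 5 7)(9 10))^(-1) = (0 2 4 8 3)(1 7 5)(9 10)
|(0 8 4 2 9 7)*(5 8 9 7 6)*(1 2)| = |(0 9 6 5 8 4 1 2 7)| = 9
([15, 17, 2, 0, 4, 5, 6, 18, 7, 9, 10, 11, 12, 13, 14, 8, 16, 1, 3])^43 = [15, 17, 2, 0, 4, 5, 6, 18, 7, 9, 10, 11, 12, 13, 14, 8, 16, 1, 3]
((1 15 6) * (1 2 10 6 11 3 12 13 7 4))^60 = ((1 15 11 3 12 13 7 4)(2 10 6))^60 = (1 12)(3 4)(7 11)(13 15)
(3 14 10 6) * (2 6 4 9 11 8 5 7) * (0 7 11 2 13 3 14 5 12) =[7, 1, 6, 5, 9, 11, 14, 13, 12, 2, 4, 8, 0, 3, 10] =(0 7 13 3 5 11 8 12)(2 6 14 10 4 9)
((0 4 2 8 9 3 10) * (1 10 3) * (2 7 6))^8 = ((0 4 7 6 2 8 9 1 10))^8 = (0 10 1 9 8 2 6 7 4)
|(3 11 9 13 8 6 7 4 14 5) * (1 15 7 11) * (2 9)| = 42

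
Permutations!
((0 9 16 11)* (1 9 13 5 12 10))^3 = (0 12 9)(1 11 5)(10 16 13)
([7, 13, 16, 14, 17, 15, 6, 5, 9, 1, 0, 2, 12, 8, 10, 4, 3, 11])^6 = (0 11)(1 8)(2 7)(3 15)(4 14)(5 16)(9 13)(10 17)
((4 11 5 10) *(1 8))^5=(1 8)(4 11 5 10)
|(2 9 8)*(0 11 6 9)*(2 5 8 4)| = |(0 11 6 9 4 2)(5 8)| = 6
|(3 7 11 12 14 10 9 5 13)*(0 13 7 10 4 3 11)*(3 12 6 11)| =42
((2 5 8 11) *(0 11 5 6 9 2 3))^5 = (0 3 11)(2 9 6)(5 8)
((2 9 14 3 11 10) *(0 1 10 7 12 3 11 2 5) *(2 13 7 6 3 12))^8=((0 1 10 5)(2 9 14 11 6 3 13 7))^8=(14)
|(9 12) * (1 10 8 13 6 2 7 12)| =9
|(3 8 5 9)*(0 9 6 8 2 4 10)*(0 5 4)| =|(0 9 3 2)(4 10 5 6 8)| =20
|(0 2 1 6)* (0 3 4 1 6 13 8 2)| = 7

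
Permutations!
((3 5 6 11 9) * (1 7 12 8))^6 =(1 12)(3 5 6 11 9)(7 8)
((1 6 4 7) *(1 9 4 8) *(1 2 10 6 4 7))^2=(2 6)(8 10)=((1 4)(2 10 6 8)(7 9))^2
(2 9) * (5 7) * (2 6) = [0, 1, 9, 3, 4, 7, 2, 5, 8, 6] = (2 9 6)(5 7)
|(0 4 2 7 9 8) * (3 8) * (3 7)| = |(0 4 2 3 8)(7 9)| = 10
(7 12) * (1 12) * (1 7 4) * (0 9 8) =(0 9 8)(1 12 4) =[9, 12, 2, 3, 1, 5, 6, 7, 0, 8, 10, 11, 4]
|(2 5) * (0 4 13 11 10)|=|(0 4 13 11 10)(2 5)|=10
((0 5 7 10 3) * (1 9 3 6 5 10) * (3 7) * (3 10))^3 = ((0 3)(1 9 7)(5 10 6))^3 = (10)(0 3)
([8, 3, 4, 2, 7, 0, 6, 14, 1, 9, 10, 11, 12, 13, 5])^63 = [0, 1, 2, 3, 4, 5, 6, 7, 8, 9, 10, 11, 12, 13, 14]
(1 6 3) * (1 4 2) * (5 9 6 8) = [0, 8, 1, 4, 2, 9, 3, 7, 5, 6] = (1 8 5 9 6 3 4 2)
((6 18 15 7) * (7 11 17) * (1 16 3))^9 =(6 11)(7 15)(17 18) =((1 16 3)(6 18 15 11 17 7))^9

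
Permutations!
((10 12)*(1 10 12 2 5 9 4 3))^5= (12)(1 4 5 10 3 9 2)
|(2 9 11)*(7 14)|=6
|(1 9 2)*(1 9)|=|(2 9)|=2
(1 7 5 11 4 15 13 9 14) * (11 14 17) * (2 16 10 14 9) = [0, 7, 16, 3, 15, 9, 6, 5, 8, 17, 14, 4, 12, 2, 1, 13, 10, 11] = (1 7 5 9 17 11 4 15 13 2 16 10 14)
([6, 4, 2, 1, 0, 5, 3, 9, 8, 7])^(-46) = [4, 3, 2, 6, 1, 5, 0, 7, 8, 9]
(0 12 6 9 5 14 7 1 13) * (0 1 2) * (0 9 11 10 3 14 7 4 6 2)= (0 12 2 9 5 7)(1 13)(3 14 4 6 11 10)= [12, 13, 9, 14, 6, 7, 11, 0, 8, 5, 3, 10, 2, 1, 4]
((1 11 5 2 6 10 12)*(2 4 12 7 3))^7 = ((1 11 5 4 12)(2 6 10 7 3))^7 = (1 5 12 11 4)(2 10 3 6 7)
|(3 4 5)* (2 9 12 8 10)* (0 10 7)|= |(0 10 2 9 12 8 7)(3 4 5)|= 21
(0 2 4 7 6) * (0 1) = (0 2 4 7 6 1) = [2, 0, 4, 3, 7, 5, 1, 6]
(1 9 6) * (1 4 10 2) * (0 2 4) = (0 2 1 9 6)(4 10) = [2, 9, 1, 3, 10, 5, 0, 7, 8, 6, 4]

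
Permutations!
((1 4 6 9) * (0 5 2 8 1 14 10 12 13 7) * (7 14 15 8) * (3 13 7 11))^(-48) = (15)(0 2 3 14 12)(5 11 13 10 7)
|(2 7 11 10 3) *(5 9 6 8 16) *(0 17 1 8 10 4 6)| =7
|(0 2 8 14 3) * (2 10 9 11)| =|(0 10 9 11 2 8 14 3)| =8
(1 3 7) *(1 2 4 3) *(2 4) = (3 7 4) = [0, 1, 2, 7, 3, 5, 6, 4]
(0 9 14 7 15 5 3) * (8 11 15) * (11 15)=(0 9 14 7 8 15 5 3)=[9, 1, 2, 0, 4, 3, 6, 8, 15, 14, 10, 11, 12, 13, 7, 5]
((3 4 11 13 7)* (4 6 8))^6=((3 6 8 4 11 13 7))^6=(3 7 13 11 4 8 6)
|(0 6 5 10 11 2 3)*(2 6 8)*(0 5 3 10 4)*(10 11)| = 8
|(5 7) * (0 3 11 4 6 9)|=|(0 3 11 4 6 9)(5 7)|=6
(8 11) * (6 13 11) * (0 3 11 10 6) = (0 3 11 8)(6 13 10) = [3, 1, 2, 11, 4, 5, 13, 7, 0, 9, 6, 8, 12, 10]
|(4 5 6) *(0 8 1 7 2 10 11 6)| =10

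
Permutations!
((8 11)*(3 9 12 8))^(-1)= ((3 9 12 8 11))^(-1)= (3 11 8 12 9)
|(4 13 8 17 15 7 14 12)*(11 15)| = 9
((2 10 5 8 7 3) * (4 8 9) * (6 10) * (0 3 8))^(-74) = ((0 3 2 6 10 5 9 4)(7 8))^(-74) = (0 9 10 2)(3 4 5 6)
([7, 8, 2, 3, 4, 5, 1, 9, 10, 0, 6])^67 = (0 7 9)(1 6 10 8)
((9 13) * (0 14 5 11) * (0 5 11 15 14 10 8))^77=((0 10 8)(5 15 14 11)(9 13))^77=(0 8 10)(5 15 14 11)(9 13)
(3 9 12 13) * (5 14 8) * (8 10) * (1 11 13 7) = [0, 11, 2, 9, 4, 14, 6, 1, 5, 12, 8, 13, 7, 3, 10] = (1 11 13 3 9 12 7)(5 14 10 8)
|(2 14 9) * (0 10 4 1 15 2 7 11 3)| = |(0 10 4 1 15 2 14 9 7 11 3)| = 11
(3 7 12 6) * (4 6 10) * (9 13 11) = [0, 1, 2, 7, 6, 5, 3, 12, 8, 13, 4, 9, 10, 11] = (3 7 12 10 4 6)(9 13 11)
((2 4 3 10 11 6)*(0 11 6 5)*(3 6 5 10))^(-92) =(11)(2 4 6)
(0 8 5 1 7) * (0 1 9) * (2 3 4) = [8, 7, 3, 4, 2, 9, 6, 1, 5, 0] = (0 8 5 9)(1 7)(2 3 4)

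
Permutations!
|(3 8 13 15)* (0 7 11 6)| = 4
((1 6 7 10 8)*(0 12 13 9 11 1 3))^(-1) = ((0 12 13 9 11 1 6 7 10 8 3))^(-1) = (0 3 8 10 7 6 1 11 9 13 12)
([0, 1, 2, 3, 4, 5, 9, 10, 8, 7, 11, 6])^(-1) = [0, 1, 2, 3, 4, 5, 11, 9, 8, 6, 7, 10]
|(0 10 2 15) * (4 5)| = 4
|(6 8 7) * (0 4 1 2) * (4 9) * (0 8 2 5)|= 20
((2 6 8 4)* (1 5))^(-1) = ((1 5)(2 6 8 4))^(-1) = (1 5)(2 4 8 6)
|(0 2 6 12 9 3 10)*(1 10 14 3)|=14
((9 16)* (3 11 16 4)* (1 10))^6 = (3 11 16 9 4) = ((1 10)(3 11 16 9 4))^6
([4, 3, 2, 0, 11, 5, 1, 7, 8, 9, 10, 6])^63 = [6, 4, 2, 11, 1, 5, 0, 7, 8, 9, 10, 3]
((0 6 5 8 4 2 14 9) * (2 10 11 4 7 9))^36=((0 6 5 8 7 9)(2 14)(4 10 11))^36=(14)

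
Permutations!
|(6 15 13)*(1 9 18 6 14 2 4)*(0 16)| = 18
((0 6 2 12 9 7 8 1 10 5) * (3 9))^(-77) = (12)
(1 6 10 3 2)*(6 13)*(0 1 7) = (0 1 13 6 10 3 2 7) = [1, 13, 7, 2, 4, 5, 10, 0, 8, 9, 3, 11, 12, 6]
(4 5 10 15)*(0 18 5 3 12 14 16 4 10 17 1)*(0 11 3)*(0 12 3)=(0 18 5 17 1 11)(4 12 14 16)(10 15)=[18, 11, 2, 3, 12, 17, 6, 7, 8, 9, 15, 0, 14, 13, 16, 10, 4, 1, 5]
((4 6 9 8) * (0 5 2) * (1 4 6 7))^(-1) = (0 2 5)(1 7 4)(6 8 9)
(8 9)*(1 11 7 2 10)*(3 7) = (1 11 3 7 2 10)(8 9) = [0, 11, 10, 7, 4, 5, 6, 2, 9, 8, 1, 3]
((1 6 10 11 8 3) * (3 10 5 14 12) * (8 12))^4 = (1 8 3 14 12 5 11 6 10)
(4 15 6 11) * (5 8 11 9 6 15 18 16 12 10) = (4 18 16 12 10 5 8 11)(6 9) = [0, 1, 2, 3, 18, 8, 9, 7, 11, 6, 5, 4, 10, 13, 14, 15, 12, 17, 16]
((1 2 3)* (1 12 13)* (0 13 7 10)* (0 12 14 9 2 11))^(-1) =((0 13 1 11)(2 3 14 9)(7 10 12))^(-1) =(0 11 1 13)(2 9 14 3)(7 12 10)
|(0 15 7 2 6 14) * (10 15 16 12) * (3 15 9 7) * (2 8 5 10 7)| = |(0 16 12 7 8 5 10 9 2 6 14)(3 15)| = 22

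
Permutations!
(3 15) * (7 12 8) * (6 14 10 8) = (3 15)(6 14 10 8 7 12) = [0, 1, 2, 15, 4, 5, 14, 12, 7, 9, 8, 11, 6, 13, 10, 3]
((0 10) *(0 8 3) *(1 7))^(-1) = (0 3 8 10)(1 7)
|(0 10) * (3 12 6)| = |(0 10)(3 12 6)| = 6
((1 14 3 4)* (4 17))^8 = (1 17 14 4 3)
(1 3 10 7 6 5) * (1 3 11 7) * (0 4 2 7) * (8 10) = (0 4 2 7 6 5 3 8 10 1 11) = [4, 11, 7, 8, 2, 3, 5, 6, 10, 9, 1, 0]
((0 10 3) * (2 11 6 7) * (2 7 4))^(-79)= (0 3 10)(2 11 6 4)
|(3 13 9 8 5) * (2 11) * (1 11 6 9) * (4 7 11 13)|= 18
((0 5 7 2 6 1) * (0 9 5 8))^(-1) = (0 8)(1 6 2 7 5 9)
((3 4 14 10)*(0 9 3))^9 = ((0 9 3 4 14 10))^9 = (0 4)(3 10)(9 14)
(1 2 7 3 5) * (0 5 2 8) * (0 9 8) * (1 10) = (0 5 10 1)(2 7 3)(8 9) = [5, 0, 7, 2, 4, 10, 6, 3, 9, 8, 1]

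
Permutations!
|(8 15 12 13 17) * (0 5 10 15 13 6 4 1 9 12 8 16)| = 40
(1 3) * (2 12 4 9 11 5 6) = (1 3)(2 12 4 9 11 5 6) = [0, 3, 12, 1, 9, 6, 2, 7, 8, 11, 10, 5, 4]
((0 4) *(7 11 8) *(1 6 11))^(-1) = (0 4)(1 7 8 11 6)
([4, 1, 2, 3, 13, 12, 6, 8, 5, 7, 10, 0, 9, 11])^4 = (13)(5 8 7 9 12)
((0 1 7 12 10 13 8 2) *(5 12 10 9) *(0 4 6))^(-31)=(0 8 1 2 7 4 10 6 13)(5 9 12)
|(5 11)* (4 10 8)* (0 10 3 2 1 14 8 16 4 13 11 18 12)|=14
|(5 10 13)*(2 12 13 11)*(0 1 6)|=|(0 1 6)(2 12 13 5 10 11)|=6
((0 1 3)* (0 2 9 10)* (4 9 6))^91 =((0 1 3 2 6 4 9 10))^91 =(0 2 9 1 6 10 3 4)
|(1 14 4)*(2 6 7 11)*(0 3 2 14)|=|(0 3 2 6 7 11 14 4 1)|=9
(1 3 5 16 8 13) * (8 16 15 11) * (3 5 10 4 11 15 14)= (16)(1 5 14 3 10 4 11 8 13)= [0, 5, 2, 10, 11, 14, 6, 7, 13, 9, 4, 8, 12, 1, 3, 15, 16]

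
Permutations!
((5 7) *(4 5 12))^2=(4 7)(5 12)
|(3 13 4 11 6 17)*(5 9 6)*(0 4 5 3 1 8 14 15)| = |(0 4 11 3 13 5 9 6 17 1 8 14 15)| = 13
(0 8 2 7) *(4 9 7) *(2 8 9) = (0 9 7)(2 4) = [9, 1, 4, 3, 2, 5, 6, 0, 8, 7]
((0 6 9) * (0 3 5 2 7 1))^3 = ((0 6 9 3 5 2 7 1))^3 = (0 3 7 6 5 1 9 2)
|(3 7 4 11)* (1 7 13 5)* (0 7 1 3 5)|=|(0 7 4 11 5 3 13)|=7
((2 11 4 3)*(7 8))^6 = ((2 11 4 3)(7 8))^6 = (2 4)(3 11)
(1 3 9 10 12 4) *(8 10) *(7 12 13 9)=(1 3 7 12 4)(8 10 13 9)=[0, 3, 2, 7, 1, 5, 6, 12, 10, 8, 13, 11, 4, 9]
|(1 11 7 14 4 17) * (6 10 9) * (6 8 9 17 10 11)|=8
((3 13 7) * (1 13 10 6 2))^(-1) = (1 2 6 10 3 7 13)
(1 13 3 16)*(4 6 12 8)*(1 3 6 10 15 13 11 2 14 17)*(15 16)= [0, 11, 14, 15, 10, 5, 12, 7, 4, 9, 16, 2, 8, 6, 17, 13, 3, 1]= (1 11 2 14 17)(3 15 13 6 12 8 4 10 16)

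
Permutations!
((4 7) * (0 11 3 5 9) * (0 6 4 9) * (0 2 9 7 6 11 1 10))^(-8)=((0 1 10)(2 9 11 3 5)(4 6))^(-8)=(0 1 10)(2 11 5 9 3)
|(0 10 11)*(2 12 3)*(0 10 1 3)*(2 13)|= 6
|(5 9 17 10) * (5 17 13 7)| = 4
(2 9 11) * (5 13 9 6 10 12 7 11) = (2 6 10 12 7 11)(5 13 9) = [0, 1, 6, 3, 4, 13, 10, 11, 8, 5, 12, 2, 7, 9]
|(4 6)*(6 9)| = |(4 9 6)| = 3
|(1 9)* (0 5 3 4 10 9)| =|(0 5 3 4 10 9 1)| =7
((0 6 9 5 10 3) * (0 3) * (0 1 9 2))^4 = ((0 6 2)(1 9 5 10))^4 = (10)(0 6 2)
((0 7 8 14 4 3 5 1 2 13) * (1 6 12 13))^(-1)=(0 13 12 6 5 3 4 14 8 7)(1 2)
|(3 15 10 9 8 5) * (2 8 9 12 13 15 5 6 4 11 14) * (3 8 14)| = 12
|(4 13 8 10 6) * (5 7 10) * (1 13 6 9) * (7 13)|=12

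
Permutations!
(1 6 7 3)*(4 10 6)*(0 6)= (0 6 7 3 1 4 10)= [6, 4, 2, 1, 10, 5, 7, 3, 8, 9, 0]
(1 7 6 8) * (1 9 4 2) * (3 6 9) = (1 7 9 4 2)(3 6 8) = [0, 7, 1, 6, 2, 5, 8, 9, 3, 4]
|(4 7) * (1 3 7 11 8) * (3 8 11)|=|(11)(1 8)(3 7 4)|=6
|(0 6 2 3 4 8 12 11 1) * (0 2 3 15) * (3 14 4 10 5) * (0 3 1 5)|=13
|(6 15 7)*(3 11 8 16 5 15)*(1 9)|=|(1 9)(3 11 8 16 5 15 7 6)|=8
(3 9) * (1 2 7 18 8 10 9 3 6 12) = (1 2 7 18 8 10 9 6 12) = [0, 2, 7, 3, 4, 5, 12, 18, 10, 6, 9, 11, 1, 13, 14, 15, 16, 17, 8]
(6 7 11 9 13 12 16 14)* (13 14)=(6 7 11 9 14)(12 16 13)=[0, 1, 2, 3, 4, 5, 7, 11, 8, 14, 10, 9, 16, 12, 6, 15, 13]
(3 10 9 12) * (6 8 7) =(3 10 9 12)(6 8 7) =[0, 1, 2, 10, 4, 5, 8, 6, 7, 12, 9, 11, 3]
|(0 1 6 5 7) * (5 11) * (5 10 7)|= |(0 1 6 11 10 7)|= 6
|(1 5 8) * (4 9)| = 6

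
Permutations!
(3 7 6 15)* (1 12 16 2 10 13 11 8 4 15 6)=(1 12 16 2 10 13 11 8 4 15 3 7)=[0, 12, 10, 7, 15, 5, 6, 1, 4, 9, 13, 8, 16, 11, 14, 3, 2]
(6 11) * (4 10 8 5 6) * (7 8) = [0, 1, 2, 3, 10, 6, 11, 8, 5, 9, 7, 4] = (4 10 7 8 5 6 11)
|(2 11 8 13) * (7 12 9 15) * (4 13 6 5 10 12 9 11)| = |(2 4 13)(5 10 12 11 8 6)(7 9 15)| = 6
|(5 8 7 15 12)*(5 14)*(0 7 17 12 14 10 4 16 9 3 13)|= |(0 7 15 14 5 8 17 12 10 4 16 9 3 13)|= 14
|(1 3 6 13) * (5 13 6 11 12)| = |(1 3 11 12 5 13)| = 6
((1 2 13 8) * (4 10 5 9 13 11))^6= (1 9 4)(2 13 10)(5 11 8)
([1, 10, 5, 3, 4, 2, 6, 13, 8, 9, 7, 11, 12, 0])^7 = [10, 7, 5, 3, 4, 2, 6, 0, 8, 9, 13, 11, 12, 1]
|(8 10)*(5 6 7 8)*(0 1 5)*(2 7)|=8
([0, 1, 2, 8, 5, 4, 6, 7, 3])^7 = (3 8)(4 5)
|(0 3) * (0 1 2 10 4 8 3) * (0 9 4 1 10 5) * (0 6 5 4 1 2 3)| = |(0 9 1 3 10 2 4 8)(5 6)| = 8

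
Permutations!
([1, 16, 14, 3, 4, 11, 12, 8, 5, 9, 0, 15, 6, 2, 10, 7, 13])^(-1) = (0 10 14 2 13 16 1)(5 8 7 15 11)(6 12)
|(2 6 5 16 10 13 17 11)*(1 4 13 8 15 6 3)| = 42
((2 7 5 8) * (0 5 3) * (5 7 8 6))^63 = (2 8)(5 6)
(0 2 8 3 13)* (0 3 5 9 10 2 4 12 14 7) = [4, 1, 8, 13, 12, 9, 6, 0, 5, 10, 2, 11, 14, 3, 7] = (0 4 12 14 7)(2 8 5 9 10)(3 13)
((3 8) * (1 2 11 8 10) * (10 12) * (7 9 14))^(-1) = (1 10 12 3 8 11 2)(7 14 9)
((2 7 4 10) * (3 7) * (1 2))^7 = ((1 2 3 7 4 10))^7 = (1 2 3 7 4 10)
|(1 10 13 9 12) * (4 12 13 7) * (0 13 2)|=|(0 13 9 2)(1 10 7 4 12)|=20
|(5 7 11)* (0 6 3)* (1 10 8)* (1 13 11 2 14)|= |(0 6 3)(1 10 8 13 11 5 7 2 14)|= 9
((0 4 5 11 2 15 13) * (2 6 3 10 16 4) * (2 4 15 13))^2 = (0 5 6 10 15 13 4 11 3 16 2)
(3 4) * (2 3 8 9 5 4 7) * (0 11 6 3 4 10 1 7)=[11, 7, 4, 0, 8, 10, 3, 2, 9, 5, 1, 6]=(0 11 6 3)(1 7 2 4 8 9 5 10)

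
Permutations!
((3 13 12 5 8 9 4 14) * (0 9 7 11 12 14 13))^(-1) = (0 3 14 13 4 9)(5 12 11 7 8)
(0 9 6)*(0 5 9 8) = (0 8)(5 9 6) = [8, 1, 2, 3, 4, 9, 5, 7, 0, 6]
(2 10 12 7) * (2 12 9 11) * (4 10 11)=(2 11)(4 10 9)(7 12)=[0, 1, 11, 3, 10, 5, 6, 12, 8, 4, 9, 2, 7]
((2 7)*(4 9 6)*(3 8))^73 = ((2 7)(3 8)(4 9 6))^73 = (2 7)(3 8)(4 9 6)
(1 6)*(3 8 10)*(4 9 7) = (1 6)(3 8 10)(4 9 7) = [0, 6, 2, 8, 9, 5, 1, 4, 10, 7, 3]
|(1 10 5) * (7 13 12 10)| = |(1 7 13 12 10 5)| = 6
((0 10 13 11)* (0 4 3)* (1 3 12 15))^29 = (0 13 4 15 3 10 11 12 1) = ((0 10 13 11 4 12 15 1 3))^29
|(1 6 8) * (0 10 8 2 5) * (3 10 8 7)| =|(0 8 1 6 2 5)(3 10 7)| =6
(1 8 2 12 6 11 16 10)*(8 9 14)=(1 9 14 8 2 12 6 11 16 10)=[0, 9, 12, 3, 4, 5, 11, 7, 2, 14, 1, 16, 6, 13, 8, 15, 10]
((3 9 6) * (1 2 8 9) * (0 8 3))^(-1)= ((0 8 9 6)(1 2 3))^(-1)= (0 6 9 8)(1 3 2)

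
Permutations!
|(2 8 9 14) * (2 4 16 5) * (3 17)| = 14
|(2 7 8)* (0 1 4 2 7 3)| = |(0 1 4 2 3)(7 8)| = 10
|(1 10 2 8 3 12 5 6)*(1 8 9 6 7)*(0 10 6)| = |(0 10 2 9)(1 6 8 3 12 5 7)| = 28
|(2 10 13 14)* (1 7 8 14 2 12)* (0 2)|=|(0 2 10 13)(1 7 8 14 12)|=20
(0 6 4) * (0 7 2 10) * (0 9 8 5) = [6, 1, 10, 3, 7, 0, 4, 2, 5, 8, 9] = (0 6 4 7 2 10 9 8 5)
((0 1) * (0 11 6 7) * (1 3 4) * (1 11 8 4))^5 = (0 11 1 7 4 3 6 8)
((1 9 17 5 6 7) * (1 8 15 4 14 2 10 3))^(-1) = ((1 9 17 5 6 7 8 15 4 14 2 10 3))^(-1) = (1 3 10 2 14 4 15 8 7 6 5 17 9)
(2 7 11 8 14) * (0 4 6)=(0 4 6)(2 7 11 8 14)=[4, 1, 7, 3, 6, 5, 0, 11, 14, 9, 10, 8, 12, 13, 2]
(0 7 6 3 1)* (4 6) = (0 7 4 6 3 1) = [7, 0, 2, 1, 6, 5, 3, 4]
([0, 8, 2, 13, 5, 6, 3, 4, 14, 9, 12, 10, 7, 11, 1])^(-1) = [0, 14, 2, 6, 7, 4, 5, 12, 1, 9, 11, 13, 10, 3, 8]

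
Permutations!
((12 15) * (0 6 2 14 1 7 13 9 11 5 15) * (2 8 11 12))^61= (0 7 15 6 13 2 8 9 14 11 12 1 5)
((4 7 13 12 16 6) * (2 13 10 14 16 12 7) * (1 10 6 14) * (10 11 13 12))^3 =(1 7 2)(4 10 13)(6 12 11)(14 16)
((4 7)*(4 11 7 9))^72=(11)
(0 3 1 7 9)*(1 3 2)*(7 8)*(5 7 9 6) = (0 2 1 8 9)(5 7 6) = [2, 8, 1, 3, 4, 7, 5, 6, 9, 0]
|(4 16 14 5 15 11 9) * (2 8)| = |(2 8)(4 16 14 5 15 11 9)| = 14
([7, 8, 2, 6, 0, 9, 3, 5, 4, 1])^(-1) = [4, 9, 2, 6, 8, 7, 3, 0, 1, 5]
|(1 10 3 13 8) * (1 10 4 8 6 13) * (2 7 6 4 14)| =10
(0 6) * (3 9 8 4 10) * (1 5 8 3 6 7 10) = [7, 5, 2, 9, 1, 8, 0, 10, 4, 3, 6] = (0 7 10 6)(1 5 8 4)(3 9)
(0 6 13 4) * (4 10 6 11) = (0 11 4)(6 13 10) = [11, 1, 2, 3, 0, 5, 13, 7, 8, 9, 6, 4, 12, 10]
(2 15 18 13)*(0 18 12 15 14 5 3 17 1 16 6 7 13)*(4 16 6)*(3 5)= (0 18)(1 6 7 13 2 14 3 17)(4 16)(12 15)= [18, 6, 14, 17, 16, 5, 7, 13, 8, 9, 10, 11, 15, 2, 3, 12, 4, 1, 0]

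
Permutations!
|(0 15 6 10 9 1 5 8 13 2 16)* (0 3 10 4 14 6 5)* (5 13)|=|(0 15 13 2 16 3 10 9 1)(4 14 6)(5 8)|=18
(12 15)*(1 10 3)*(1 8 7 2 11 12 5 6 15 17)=(1 10 3 8 7 2 11 12 17)(5 6 15)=[0, 10, 11, 8, 4, 6, 15, 2, 7, 9, 3, 12, 17, 13, 14, 5, 16, 1]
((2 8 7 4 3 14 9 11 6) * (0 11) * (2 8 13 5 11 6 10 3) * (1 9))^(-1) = (0 9 1 14 3 10 11 5 13 2 4 7 8 6)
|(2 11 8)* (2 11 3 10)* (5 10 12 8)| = 7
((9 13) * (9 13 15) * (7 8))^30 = ((7 8)(9 15))^30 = (15)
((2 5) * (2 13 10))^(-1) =(2 10 13 5)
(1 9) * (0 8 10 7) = (0 8 10 7)(1 9) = [8, 9, 2, 3, 4, 5, 6, 0, 10, 1, 7]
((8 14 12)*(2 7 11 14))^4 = ((2 7 11 14 12 8))^4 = (2 12 11)(7 8 14)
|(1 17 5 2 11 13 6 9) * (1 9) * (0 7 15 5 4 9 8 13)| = 42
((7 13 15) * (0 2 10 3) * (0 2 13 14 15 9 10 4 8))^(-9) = ((0 13 9 10 3 2 4 8)(7 14 15))^(-9) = (15)(0 8 4 2 3 10 9 13)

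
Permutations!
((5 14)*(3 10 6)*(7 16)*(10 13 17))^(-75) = ((3 13 17 10 6)(5 14)(7 16))^(-75) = (17)(5 14)(7 16)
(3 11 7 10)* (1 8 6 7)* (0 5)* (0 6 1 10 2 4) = (0 5 6 7 2 4)(1 8)(3 11 10) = [5, 8, 4, 11, 0, 6, 7, 2, 1, 9, 3, 10]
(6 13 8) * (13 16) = (6 16 13 8) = [0, 1, 2, 3, 4, 5, 16, 7, 6, 9, 10, 11, 12, 8, 14, 15, 13]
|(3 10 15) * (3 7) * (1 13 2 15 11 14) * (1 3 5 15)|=|(1 13 2)(3 10 11 14)(5 15 7)|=12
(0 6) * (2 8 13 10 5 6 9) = (0 9 2 8 13 10 5 6) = [9, 1, 8, 3, 4, 6, 0, 7, 13, 2, 5, 11, 12, 10]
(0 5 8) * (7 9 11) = (0 5 8)(7 9 11) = [5, 1, 2, 3, 4, 8, 6, 9, 0, 11, 10, 7]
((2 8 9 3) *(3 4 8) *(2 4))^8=(2 8 3 9 4)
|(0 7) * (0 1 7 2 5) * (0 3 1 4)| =|(0 2 5 3 1 7 4)| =7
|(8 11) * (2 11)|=|(2 11 8)|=3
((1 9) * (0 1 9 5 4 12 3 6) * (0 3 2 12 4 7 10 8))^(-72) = ((0 1 5 7 10 8)(2 12)(3 6))^(-72) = (12)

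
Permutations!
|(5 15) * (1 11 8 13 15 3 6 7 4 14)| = 11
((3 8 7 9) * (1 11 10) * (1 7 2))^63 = (1 2 8 3 9 7 10 11)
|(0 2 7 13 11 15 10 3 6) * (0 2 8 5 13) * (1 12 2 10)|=|(0 8 5 13 11 15 1 12 2 7)(3 6 10)|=30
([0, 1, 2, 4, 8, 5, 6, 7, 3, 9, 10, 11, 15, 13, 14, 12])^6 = [0, 1, 2, 3, 4, 5, 6, 7, 8, 9, 10, 11, 12, 13, 14, 15]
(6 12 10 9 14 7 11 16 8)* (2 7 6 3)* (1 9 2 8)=(1 9 14 6 12 10 2 7 11 16)(3 8)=[0, 9, 7, 8, 4, 5, 12, 11, 3, 14, 2, 16, 10, 13, 6, 15, 1]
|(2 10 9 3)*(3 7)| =|(2 10 9 7 3)| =5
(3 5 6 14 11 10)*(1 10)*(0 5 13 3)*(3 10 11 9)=[5, 11, 2, 13, 4, 6, 14, 7, 8, 3, 0, 1, 12, 10, 9]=(0 5 6 14 9 3 13 10)(1 11)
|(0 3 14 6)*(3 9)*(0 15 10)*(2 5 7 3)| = |(0 9 2 5 7 3 14 6 15 10)| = 10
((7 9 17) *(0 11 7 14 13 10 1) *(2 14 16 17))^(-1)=(0 1 10 13 14 2 9 7 11)(16 17)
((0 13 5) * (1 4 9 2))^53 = (0 5 13)(1 4 9 2)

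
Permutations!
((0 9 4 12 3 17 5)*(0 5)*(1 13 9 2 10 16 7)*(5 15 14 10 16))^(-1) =(0 17 3 12 4 9 13 1 7 16 2)(5 10 14 15)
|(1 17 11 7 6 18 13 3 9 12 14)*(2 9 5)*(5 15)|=14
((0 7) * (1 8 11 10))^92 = (11)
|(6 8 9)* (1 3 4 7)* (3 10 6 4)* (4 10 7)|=|(1 7)(6 8 9 10)|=4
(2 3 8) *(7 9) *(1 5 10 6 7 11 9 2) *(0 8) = [8, 5, 3, 0, 4, 10, 7, 2, 1, 11, 6, 9] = (0 8 1 5 10 6 7 2 3)(9 11)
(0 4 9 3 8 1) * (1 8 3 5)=[4, 0, 2, 3, 9, 1, 6, 7, 8, 5]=(0 4 9 5 1)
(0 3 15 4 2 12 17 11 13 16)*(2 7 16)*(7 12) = (0 3 15 4 12 17 11 13 2 7 16) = [3, 1, 7, 15, 12, 5, 6, 16, 8, 9, 10, 13, 17, 2, 14, 4, 0, 11]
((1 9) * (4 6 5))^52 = (9)(4 6 5)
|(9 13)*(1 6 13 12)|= |(1 6 13 9 12)|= 5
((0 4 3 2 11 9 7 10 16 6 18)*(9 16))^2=(0 3 11 6)(2 16 18 4)(7 9 10)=((0 4 3 2 11 16 6 18)(7 10 9))^2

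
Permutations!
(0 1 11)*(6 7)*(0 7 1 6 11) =(0 6 1)(7 11) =[6, 0, 2, 3, 4, 5, 1, 11, 8, 9, 10, 7]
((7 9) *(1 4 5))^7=(1 4 5)(7 9)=((1 4 5)(7 9))^7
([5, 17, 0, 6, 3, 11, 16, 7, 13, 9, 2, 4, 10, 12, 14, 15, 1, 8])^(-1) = [2, 16, 10, 4, 11, 0, 3, 7, 17, 9, 12, 5, 13, 8, 14, 15, 6, 1]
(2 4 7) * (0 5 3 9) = (0 5 3 9)(2 4 7) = [5, 1, 4, 9, 7, 3, 6, 2, 8, 0]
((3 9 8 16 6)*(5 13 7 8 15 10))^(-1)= ((3 9 15 10 5 13 7 8 16 6))^(-1)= (3 6 16 8 7 13 5 10 15 9)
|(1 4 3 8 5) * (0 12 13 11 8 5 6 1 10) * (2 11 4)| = 35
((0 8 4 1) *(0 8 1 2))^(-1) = (0 2 4 8 1)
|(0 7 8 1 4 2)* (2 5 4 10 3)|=|(0 7 8 1 10 3 2)(4 5)|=14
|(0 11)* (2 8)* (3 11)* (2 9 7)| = 12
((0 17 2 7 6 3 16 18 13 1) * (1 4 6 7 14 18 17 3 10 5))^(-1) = (0 1 5 10 6 4 13 18 14 2 17 16 3)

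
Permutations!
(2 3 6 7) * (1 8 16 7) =(1 8 16 7 2 3 6) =[0, 8, 3, 6, 4, 5, 1, 2, 16, 9, 10, 11, 12, 13, 14, 15, 7]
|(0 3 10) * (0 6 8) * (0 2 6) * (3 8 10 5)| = |(0 8 2 6 10)(3 5)| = 10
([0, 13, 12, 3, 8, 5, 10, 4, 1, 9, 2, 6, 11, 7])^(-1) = [0, 8, 10, 3, 7, 5, 11, 13, 4, 9, 6, 12, 2, 1]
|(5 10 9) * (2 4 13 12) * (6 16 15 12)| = 21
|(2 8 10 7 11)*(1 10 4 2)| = |(1 10 7 11)(2 8 4)| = 12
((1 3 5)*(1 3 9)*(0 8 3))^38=(9)(0 3)(5 8)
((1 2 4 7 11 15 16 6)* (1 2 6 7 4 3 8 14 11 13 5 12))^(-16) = (1 13 15 8 6 5 16 14 2 12 7 11 3)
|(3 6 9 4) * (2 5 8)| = |(2 5 8)(3 6 9 4)| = 12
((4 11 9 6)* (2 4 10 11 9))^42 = ((2 4 9 6 10 11))^42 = (11)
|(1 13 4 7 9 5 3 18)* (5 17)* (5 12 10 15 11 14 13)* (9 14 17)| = 20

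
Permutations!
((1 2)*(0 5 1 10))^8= (0 2 5 10 1)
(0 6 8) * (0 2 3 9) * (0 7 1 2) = (0 6 8)(1 2 3 9 7) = [6, 2, 3, 9, 4, 5, 8, 1, 0, 7]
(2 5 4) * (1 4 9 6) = (1 4 2 5 9 6) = [0, 4, 5, 3, 2, 9, 1, 7, 8, 6]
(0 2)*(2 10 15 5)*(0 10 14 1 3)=(0 14 1 3)(2 10 15 5)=[14, 3, 10, 0, 4, 2, 6, 7, 8, 9, 15, 11, 12, 13, 1, 5]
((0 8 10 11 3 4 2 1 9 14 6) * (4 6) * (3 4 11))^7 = (0 10 6 8 3)(1 9 14 11 4 2)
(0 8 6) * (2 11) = (0 8 6)(2 11) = [8, 1, 11, 3, 4, 5, 0, 7, 6, 9, 10, 2]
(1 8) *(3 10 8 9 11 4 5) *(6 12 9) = [0, 6, 2, 10, 5, 3, 12, 7, 1, 11, 8, 4, 9] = (1 6 12 9 11 4 5 3 10 8)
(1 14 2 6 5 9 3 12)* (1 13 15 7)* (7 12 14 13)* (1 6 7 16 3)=(1 13 15 12 16 3 14 2 7 6 5 9)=[0, 13, 7, 14, 4, 9, 5, 6, 8, 1, 10, 11, 16, 15, 2, 12, 3]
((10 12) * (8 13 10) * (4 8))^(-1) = ((4 8 13 10 12))^(-1) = (4 12 10 13 8)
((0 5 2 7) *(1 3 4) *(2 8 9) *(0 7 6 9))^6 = ((0 5 8)(1 3 4)(2 6 9))^6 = (9)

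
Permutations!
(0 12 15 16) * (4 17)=[12, 1, 2, 3, 17, 5, 6, 7, 8, 9, 10, 11, 15, 13, 14, 16, 0, 4]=(0 12 15 16)(4 17)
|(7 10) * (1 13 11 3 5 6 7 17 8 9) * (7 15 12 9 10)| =9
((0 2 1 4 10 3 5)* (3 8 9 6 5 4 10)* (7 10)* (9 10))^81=(0 9 2 6 1 5 7)(3 4)(8 10)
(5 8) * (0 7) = (0 7)(5 8) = [7, 1, 2, 3, 4, 8, 6, 0, 5]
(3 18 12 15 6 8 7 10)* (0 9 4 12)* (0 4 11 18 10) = [9, 1, 2, 10, 12, 5, 8, 0, 7, 11, 3, 18, 15, 13, 14, 6, 16, 17, 4] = (0 9 11 18 4 12 15 6 8 7)(3 10)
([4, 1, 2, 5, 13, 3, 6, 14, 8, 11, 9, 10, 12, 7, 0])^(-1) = (0 14 7 13 4)(3 5)(9 10 11)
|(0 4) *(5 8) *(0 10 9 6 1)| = 6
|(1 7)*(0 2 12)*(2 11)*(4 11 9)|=6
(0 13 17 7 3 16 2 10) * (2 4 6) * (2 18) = (0 13 17 7 3 16 4 6 18 2 10) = [13, 1, 10, 16, 6, 5, 18, 3, 8, 9, 0, 11, 12, 17, 14, 15, 4, 7, 2]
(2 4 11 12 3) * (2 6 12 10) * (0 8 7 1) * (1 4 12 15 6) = [8, 0, 12, 1, 11, 5, 15, 4, 7, 9, 2, 10, 3, 13, 14, 6] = (0 8 7 4 11 10 2 12 3 1)(6 15)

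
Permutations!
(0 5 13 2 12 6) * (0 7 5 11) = (0 11)(2 12 6 7 5 13) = [11, 1, 12, 3, 4, 13, 7, 5, 8, 9, 10, 0, 6, 2]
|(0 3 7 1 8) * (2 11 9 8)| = 8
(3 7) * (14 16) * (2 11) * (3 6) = (2 11)(3 7 6)(14 16) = [0, 1, 11, 7, 4, 5, 3, 6, 8, 9, 10, 2, 12, 13, 16, 15, 14]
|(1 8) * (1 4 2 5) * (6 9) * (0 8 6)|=8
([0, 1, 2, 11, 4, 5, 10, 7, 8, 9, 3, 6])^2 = (3 6)(10 11)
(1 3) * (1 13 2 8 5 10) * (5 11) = (1 3 13 2 8 11 5 10) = [0, 3, 8, 13, 4, 10, 6, 7, 11, 9, 1, 5, 12, 2]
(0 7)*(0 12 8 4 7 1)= (0 1)(4 7 12 8)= [1, 0, 2, 3, 7, 5, 6, 12, 4, 9, 10, 11, 8]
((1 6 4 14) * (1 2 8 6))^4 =(2 14 4 6 8)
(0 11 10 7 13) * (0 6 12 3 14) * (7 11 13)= (0 13 6 12 3 14)(10 11)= [13, 1, 2, 14, 4, 5, 12, 7, 8, 9, 11, 10, 3, 6, 0]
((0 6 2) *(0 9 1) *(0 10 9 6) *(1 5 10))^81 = ((2 6)(5 10 9))^81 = (10)(2 6)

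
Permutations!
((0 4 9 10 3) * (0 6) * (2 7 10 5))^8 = (0 6 3 10 7 2 5 9 4)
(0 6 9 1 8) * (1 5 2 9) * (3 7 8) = (0 6 1 3 7 8)(2 9 5) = [6, 3, 9, 7, 4, 2, 1, 8, 0, 5]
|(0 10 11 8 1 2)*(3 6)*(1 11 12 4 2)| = 10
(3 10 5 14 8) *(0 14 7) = (0 14 8 3 10 5 7) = [14, 1, 2, 10, 4, 7, 6, 0, 3, 9, 5, 11, 12, 13, 8]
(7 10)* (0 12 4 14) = (0 12 4 14)(7 10) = [12, 1, 2, 3, 14, 5, 6, 10, 8, 9, 7, 11, 4, 13, 0]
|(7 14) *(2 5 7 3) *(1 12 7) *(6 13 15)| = 21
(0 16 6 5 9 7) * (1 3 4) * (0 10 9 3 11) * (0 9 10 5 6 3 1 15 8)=(0 16 3 4 15 8)(1 11 9 7 5)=[16, 11, 2, 4, 15, 1, 6, 5, 0, 7, 10, 9, 12, 13, 14, 8, 3]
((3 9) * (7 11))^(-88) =(11)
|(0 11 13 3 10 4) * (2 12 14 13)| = |(0 11 2 12 14 13 3 10 4)| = 9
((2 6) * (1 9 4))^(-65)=((1 9 4)(2 6))^(-65)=(1 9 4)(2 6)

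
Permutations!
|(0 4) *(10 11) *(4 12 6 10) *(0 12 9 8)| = 15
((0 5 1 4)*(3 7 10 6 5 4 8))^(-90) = (1 8 3 7 10 6 5)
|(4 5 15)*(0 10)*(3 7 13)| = 6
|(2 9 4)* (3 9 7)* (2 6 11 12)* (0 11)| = |(0 11 12 2 7 3 9 4 6)| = 9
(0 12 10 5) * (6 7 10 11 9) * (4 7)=(0 12 11 9 6 4 7 10 5)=[12, 1, 2, 3, 7, 0, 4, 10, 8, 6, 5, 9, 11]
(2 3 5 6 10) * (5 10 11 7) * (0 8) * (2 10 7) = (0 8)(2 3 7 5 6 11) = [8, 1, 3, 7, 4, 6, 11, 5, 0, 9, 10, 2]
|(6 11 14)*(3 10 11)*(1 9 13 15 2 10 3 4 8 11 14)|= 11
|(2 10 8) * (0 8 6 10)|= |(0 8 2)(6 10)|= 6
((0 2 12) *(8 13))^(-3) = ((0 2 12)(8 13))^(-3) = (8 13)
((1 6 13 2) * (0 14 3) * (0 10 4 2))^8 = (0 13 6 1 2 4 10 3 14)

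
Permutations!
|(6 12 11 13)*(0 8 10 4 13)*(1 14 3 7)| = |(0 8 10 4 13 6 12 11)(1 14 3 7)| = 8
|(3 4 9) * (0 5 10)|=3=|(0 5 10)(3 4 9)|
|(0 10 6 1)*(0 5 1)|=6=|(0 10 6)(1 5)|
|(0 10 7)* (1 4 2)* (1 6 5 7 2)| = 6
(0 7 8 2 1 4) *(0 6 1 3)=(0 7 8 2 3)(1 4 6)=[7, 4, 3, 0, 6, 5, 1, 8, 2]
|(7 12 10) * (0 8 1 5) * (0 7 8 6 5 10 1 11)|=9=|(0 6 5 7 12 1 10 8 11)|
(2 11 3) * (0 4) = (0 4)(2 11 3) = [4, 1, 11, 2, 0, 5, 6, 7, 8, 9, 10, 3]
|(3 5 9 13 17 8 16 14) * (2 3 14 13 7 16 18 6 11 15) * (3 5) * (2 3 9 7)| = 13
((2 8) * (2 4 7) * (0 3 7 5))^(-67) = ((0 3 7 2 8 4 5))^(-67) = (0 2 5 7 4 3 8)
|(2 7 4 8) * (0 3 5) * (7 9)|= |(0 3 5)(2 9 7 4 8)|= 15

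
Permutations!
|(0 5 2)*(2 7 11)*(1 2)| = |(0 5 7 11 1 2)| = 6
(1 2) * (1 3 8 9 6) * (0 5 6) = (0 5 6 1 2 3 8 9) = [5, 2, 3, 8, 4, 6, 1, 7, 9, 0]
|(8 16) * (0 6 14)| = 6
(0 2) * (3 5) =(0 2)(3 5) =[2, 1, 0, 5, 4, 3]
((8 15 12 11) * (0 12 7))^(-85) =(0 7 15 8 11 12)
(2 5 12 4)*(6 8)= (2 5 12 4)(6 8)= [0, 1, 5, 3, 2, 12, 8, 7, 6, 9, 10, 11, 4]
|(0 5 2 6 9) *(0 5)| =4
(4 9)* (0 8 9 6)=(0 8 9 4 6)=[8, 1, 2, 3, 6, 5, 0, 7, 9, 4]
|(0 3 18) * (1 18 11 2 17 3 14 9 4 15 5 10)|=36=|(0 14 9 4 15 5 10 1 18)(2 17 3 11)|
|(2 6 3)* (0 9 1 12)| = 12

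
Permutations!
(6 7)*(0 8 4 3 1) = (0 8 4 3 1)(6 7) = [8, 0, 2, 1, 3, 5, 7, 6, 4]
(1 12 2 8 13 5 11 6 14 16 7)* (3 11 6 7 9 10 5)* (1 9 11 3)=(1 12 2 8 13)(5 6 14 16 11 7 9 10)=[0, 12, 8, 3, 4, 6, 14, 9, 13, 10, 5, 7, 2, 1, 16, 15, 11]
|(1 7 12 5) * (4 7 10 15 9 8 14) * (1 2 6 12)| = 8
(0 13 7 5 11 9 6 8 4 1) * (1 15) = (0 13 7 5 11 9 6 8 4 15 1) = [13, 0, 2, 3, 15, 11, 8, 5, 4, 6, 10, 9, 12, 7, 14, 1]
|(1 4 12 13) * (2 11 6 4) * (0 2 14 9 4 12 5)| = 11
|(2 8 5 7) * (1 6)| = |(1 6)(2 8 5 7)| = 4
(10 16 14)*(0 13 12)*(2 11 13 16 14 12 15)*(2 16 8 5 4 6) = (0 8 5 4 6 2 11 13 15 16 12)(10 14) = [8, 1, 11, 3, 6, 4, 2, 7, 5, 9, 14, 13, 0, 15, 10, 16, 12]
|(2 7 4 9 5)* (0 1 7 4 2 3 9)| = |(0 1 7 2 4)(3 9 5)| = 15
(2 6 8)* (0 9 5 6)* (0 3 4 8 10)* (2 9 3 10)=(0 3 4 8 9 5 6 2 10)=[3, 1, 10, 4, 8, 6, 2, 7, 9, 5, 0]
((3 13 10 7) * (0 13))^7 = (0 10 3 13 7)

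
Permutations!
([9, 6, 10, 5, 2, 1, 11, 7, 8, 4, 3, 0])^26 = [5, 2, 11, 9, 6, 4, 10, 7, 8, 1, 0, 3]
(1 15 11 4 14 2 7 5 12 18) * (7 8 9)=(1 15 11 4 14 2 8 9 7 5 12 18)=[0, 15, 8, 3, 14, 12, 6, 5, 9, 7, 10, 4, 18, 13, 2, 11, 16, 17, 1]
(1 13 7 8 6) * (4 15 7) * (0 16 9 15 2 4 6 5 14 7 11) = (0 16 9 15 11)(1 13 6)(2 4)(5 14 7 8) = [16, 13, 4, 3, 2, 14, 1, 8, 5, 15, 10, 0, 12, 6, 7, 11, 9]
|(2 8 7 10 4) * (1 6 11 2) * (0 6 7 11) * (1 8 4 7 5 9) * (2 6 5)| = 18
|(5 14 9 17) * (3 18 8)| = 12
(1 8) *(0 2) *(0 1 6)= [2, 8, 1, 3, 4, 5, 0, 7, 6]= (0 2 1 8 6)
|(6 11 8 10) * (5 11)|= |(5 11 8 10 6)|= 5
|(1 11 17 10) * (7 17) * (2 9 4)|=|(1 11 7 17 10)(2 9 4)|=15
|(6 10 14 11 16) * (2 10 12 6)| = 10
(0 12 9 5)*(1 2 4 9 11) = (0 12 11 1 2 4 9 5) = [12, 2, 4, 3, 9, 0, 6, 7, 8, 5, 10, 1, 11]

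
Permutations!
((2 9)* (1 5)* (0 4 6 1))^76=(9)(0 4 6 1 5)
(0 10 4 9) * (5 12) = [10, 1, 2, 3, 9, 12, 6, 7, 8, 0, 4, 11, 5] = (0 10 4 9)(5 12)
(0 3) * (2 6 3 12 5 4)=(0 12 5 4 2 6 3)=[12, 1, 6, 0, 2, 4, 3, 7, 8, 9, 10, 11, 5]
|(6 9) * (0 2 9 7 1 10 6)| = 12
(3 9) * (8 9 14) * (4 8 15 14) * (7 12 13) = (3 4 8 9)(7 12 13)(14 15) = [0, 1, 2, 4, 8, 5, 6, 12, 9, 3, 10, 11, 13, 7, 15, 14]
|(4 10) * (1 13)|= |(1 13)(4 10)|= 2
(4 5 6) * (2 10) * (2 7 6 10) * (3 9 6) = (3 9 6 4 5 10 7) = [0, 1, 2, 9, 5, 10, 4, 3, 8, 6, 7]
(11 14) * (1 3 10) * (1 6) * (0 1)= (0 1 3 10 6)(11 14)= [1, 3, 2, 10, 4, 5, 0, 7, 8, 9, 6, 14, 12, 13, 11]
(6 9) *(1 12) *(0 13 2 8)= (0 13 2 8)(1 12)(6 9)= [13, 12, 8, 3, 4, 5, 9, 7, 0, 6, 10, 11, 1, 2]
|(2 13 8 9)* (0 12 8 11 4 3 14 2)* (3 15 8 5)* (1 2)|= 13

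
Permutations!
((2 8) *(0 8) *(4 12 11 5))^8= ((0 8 2)(4 12 11 5))^8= (12)(0 2 8)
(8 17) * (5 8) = (5 8 17) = [0, 1, 2, 3, 4, 8, 6, 7, 17, 9, 10, 11, 12, 13, 14, 15, 16, 5]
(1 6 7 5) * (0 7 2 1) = (0 7 5)(1 6 2) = [7, 6, 1, 3, 4, 0, 2, 5]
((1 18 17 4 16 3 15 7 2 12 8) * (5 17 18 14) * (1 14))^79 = ((18)(2 12 8 14 5 17 4 16 3 15 7))^79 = (18)(2 8 5 4 3 7 12 14 17 16 15)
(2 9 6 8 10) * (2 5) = (2 9 6 8 10 5) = [0, 1, 9, 3, 4, 2, 8, 7, 10, 6, 5]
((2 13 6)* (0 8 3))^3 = ((0 8 3)(2 13 6))^3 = (13)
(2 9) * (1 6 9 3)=[0, 6, 3, 1, 4, 5, 9, 7, 8, 2]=(1 6 9 2 3)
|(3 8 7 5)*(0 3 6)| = 6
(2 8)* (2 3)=(2 8 3)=[0, 1, 8, 2, 4, 5, 6, 7, 3]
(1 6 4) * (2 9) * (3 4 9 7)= (1 6 9 2 7 3 4)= [0, 6, 7, 4, 1, 5, 9, 3, 8, 2]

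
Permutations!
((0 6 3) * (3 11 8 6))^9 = (11)(0 3)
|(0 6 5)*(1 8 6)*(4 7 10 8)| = 8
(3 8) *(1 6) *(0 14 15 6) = [14, 0, 2, 8, 4, 5, 1, 7, 3, 9, 10, 11, 12, 13, 15, 6] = (0 14 15 6 1)(3 8)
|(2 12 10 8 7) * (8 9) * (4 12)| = 7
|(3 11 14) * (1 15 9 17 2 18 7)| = 21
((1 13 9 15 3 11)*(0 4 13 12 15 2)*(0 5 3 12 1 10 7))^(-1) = (0 7 10 11 3 5 2 9 13 4)(12 15)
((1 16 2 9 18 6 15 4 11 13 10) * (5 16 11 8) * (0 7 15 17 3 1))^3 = (0 4 16 18 3 13 7 8 2 6 1 10 15 5 9 17 11)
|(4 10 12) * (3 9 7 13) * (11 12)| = 4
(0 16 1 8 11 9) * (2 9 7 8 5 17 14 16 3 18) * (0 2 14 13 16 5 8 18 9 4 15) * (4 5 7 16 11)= (0 3 9 2 5 17 13 11 16 1 8 4 15)(7 18 14)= [3, 8, 5, 9, 15, 17, 6, 18, 4, 2, 10, 16, 12, 11, 7, 0, 1, 13, 14]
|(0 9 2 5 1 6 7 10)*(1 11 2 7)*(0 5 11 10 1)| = 10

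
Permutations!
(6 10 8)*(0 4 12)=(0 4 12)(6 10 8)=[4, 1, 2, 3, 12, 5, 10, 7, 6, 9, 8, 11, 0]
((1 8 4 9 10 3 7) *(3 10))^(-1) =(10)(1 7 3 9 4 8)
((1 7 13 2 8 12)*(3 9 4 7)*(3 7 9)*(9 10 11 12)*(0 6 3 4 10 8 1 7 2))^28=(0 10 6 11 3 12 4 7 8 13 9)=((0 6 3 4 8 9 10 11 12 7 13)(1 2))^28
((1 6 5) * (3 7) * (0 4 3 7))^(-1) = (7)(0 3 4)(1 5 6) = ((7)(0 4 3)(1 6 5))^(-1)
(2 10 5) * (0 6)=[6, 1, 10, 3, 4, 2, 0, 7, 8, 9, 5]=(0 6)(2 10 5)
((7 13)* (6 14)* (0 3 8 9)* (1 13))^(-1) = ((0 3 8 9)(1 13 7)(6 14))^(-1) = (0 9 8 3)(1 7 13)(6 14)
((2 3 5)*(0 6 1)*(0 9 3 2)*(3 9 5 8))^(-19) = (9)(0 6 1 5)(3 8)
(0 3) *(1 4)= (0 3)(1 4)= [3, 4, 2, 0, 1]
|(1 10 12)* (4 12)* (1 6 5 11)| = 7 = |(1 10 4 12 6 5 11)|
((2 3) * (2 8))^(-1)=((2 3 8))^(-1)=(2 8 3)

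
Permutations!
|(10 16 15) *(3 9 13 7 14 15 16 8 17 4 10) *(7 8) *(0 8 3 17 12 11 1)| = |(0 8 12 11 1)(3 9 13)(4 10 7 14 15 17)| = 30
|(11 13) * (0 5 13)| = |(0 5 13 11)| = 4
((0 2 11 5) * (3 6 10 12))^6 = (0 11)(2 5)(3 10)(6 12)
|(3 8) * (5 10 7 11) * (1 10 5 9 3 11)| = 12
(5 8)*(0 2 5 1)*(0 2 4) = (0 4)(1 2 5 8) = [4, 2, 5, 3, 0, 8, 6, 7, 1]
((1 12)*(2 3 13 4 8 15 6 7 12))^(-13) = (1 6 4 2 7 8 3 12 15 13)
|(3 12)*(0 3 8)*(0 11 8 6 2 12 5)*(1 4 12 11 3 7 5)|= 24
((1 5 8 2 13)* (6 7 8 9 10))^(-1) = ((1 5 9 10 6 7 8 2 13))^(-1) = (1 13 2 8 7 6 10 9 5)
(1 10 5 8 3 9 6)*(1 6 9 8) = (1 10 5)(3 8) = [0, 10, 2, 8, 4, 1, 6, 7, 3, 9, 5]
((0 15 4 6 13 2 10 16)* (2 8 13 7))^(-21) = ((0 15 4 6 7 2 10 16)(8 13))^(-21) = (0 6 10 15 7 16 4 2)(8 13)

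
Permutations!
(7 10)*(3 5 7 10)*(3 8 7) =[0, 1, 2, 5, 4, 3, 6, 8, 7, 9, 10] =(10)(3 5)(7 8)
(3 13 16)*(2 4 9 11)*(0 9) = (0 9 11 2 4)(3 13 16) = [9, 1, 4, 13, 0, 5, 6, 7, 8, 11, 10, 2, 12, 16, 14, 15, 3]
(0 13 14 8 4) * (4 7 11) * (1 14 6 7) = (0 13 6 7 11 4)(1 14 8) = [13, 14, 2, 3, 0, 5, 7, 11, 1, 9, 10, 4, 12, 6, 8]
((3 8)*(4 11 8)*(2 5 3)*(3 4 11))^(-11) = ((2 5 4 3 11 8))^(-11) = (2 5 4 3 11 8)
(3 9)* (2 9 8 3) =(2 9)(3 8) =[0, 1, 9, 8, 4, 5, 6, 7, 3, 2]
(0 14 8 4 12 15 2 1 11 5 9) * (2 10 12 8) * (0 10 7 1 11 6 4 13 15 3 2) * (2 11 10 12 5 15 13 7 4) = (0 14)(1 6 2 10 5 9 12 3 11 15 4 8 7) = [14, 6, 10, 11, 8, 9, 2, 1, 7, 12, 5, 15, 3, 13, 0, 4]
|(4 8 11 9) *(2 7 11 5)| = 7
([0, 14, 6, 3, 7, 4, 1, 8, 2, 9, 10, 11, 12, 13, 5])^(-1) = [0, 6, 8, 3, 5, 14, 2, 4, 7, 9, 10, 11, 12, 13, 1]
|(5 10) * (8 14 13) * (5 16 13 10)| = 5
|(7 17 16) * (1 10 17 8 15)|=7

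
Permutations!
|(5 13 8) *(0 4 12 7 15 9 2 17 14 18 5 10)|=|(0 4 12 7 15 9 2 17 14 18 5 13 8 10)|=14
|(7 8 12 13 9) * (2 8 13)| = 3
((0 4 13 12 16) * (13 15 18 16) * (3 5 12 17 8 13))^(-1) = ((0 4 15 18 16)(3 5 12)(8 13 17))^(-1) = (0 16 18 15 4)(3 12 5)(8 17 13)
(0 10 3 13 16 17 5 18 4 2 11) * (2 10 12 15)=[12, 1, 11, 13, 10, 18, 6, 7, 8, 9, 3, 0, 15, 16, 14, 2, 17, 5, 4]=(0 12 15 2 11)(3 13 16 17 5 18 4 10)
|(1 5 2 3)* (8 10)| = 4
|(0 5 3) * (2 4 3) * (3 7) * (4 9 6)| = 8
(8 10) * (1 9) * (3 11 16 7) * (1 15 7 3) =(1 9 15 7)(3 11 16)(8 10) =[0, 9, 2, 11, 4, 5, 6, 1, 10, 15, 8, 16, 12, 13, 14, 7, 3]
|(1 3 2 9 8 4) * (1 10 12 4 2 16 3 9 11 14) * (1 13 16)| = 9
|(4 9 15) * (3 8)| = 6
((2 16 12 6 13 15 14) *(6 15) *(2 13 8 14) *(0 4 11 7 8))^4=(16)(0 8)(4 14)(6 7)(11 13)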